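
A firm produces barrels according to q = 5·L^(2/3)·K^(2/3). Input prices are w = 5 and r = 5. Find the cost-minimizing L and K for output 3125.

Cost minimization requires the marginal rate of technical substitution to equal the input-price ratio: MP_L/MP_K = w/r.
Here MP_L/MP_K = (2/3)·(K/L)/(2/3) = (K/L). Setting this equal to 5/5 = 1 gives K = L.
Substituting into q = 3125: 5·L^(2/3)·(L)^(2/3) = 3125.
Solving, L = 125 and K = 125.

L* = 125, K* = 125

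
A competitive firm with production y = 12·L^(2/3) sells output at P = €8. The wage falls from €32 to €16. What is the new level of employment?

From P·MP_L = w with MP_L = 8·L^(-1/3), the labor demand is L(w) = (64/w)^(3).
At w = 32: L = 8. At w = 16: L = 64.

L* = 64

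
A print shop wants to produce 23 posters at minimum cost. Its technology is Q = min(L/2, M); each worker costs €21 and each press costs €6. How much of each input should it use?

L* = 46, M* = 23

With a fixed-proportions technology, the cost-minimizing bundle uses no slack in either input: L/2 = M = Q.
So L = 2·23 = 46 and M = 23.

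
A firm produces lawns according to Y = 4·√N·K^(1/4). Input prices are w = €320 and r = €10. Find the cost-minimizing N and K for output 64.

Cost minimization requires the marginal rate of technical substitution to equal the input-price ratio: MP_N/MP_K = w/r.
Here MP_N/MP_K = (1/2)·(K/N)/(1/4) = 2·(K/N). Setting this equal to 320/10 = 32 gives K = 16N.
Substituting into Y = 64: 4·N^(1/2)·(16N)^(1/4) = 64.
Solving, N = 16 and K = 256.

N* = 16, K* = 256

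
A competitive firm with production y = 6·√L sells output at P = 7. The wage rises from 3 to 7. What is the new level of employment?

L* = 9

From P·MP_L = w with MP_L = 3·L^(-1/2), the labor demand is L(w) = (21/w)^(2).
At w = 3: L = 49. At w = 7: L = 9.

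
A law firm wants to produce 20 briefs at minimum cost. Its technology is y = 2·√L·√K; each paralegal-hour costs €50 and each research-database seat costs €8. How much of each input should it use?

Cost minimization requires the marginal rate of technical substitution to equal the input-price ratio: MP_L/MP_K = w/r.
Here MP_L/MP_K = (1/2)·(K/L)/(1/2) = (K/L). Setting this equal to 50/8 = 6.25 gives K = 6.25L.
Substituting into y = 20: 2·L^(1/2)·(6.25L)^(1/2) = 20.
Solving, L = 4 and K = 25.

L* = 4, K* = 25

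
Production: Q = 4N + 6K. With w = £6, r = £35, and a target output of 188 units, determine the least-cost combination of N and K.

The inputs are perfect substitutes, so the firm uses whichever has the lower cost per unit of output.
Cost per unit of output via N is w/4 = 1.5; via K it is r/6 = 35/6. N is cheaper.
Producing Q = 188 with N alone: N = 47, K = 0.

N* = 47, K* = 0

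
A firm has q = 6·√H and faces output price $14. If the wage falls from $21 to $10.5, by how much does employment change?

From P·MP_H = w with MP_H = 3·H^(-1/2), the labor demand is H(w) = (42/w)^(2).
At w = 21: H = 4. At w = 10.5: H = 16.
ΔH = 16 − 4 = 12.

ΔH = 12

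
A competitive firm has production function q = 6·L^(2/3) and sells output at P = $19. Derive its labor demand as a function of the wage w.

L(w) = 438976/w³

MP_L = (2/3)·6·L^(-1/3) = 4·L^(-1/3).
Setting P·MP_L = w: 76·L^(-1/3) = w.
Solving for L: L^(-1/3) = w/76, so L = (76/w)^(3).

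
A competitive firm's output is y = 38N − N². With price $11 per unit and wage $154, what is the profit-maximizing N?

The marginal product of N is MP_N = 38 − 2N.
A price-taking firm hires until the value of the marginal product equals the wage: P·MP_N = w, so 11·(38 − 2N) = 154.
Then 38 − 2N = 14, giving N = 12.

N* = 12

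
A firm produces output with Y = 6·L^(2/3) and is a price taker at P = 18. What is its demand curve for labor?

MP_L = (2/3)·6·L^(-1/3) = 4·L^(-1/3).
Setting P·MP_L = w: 72·L^(-1/3) = w.
Solving for L: L^(-1/3) = w/72, so L = (72/w)^(3).

L(w) = 373248/w³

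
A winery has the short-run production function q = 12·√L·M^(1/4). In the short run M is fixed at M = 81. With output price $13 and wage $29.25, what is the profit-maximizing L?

With M = 81, MP_L = (1/2)·12·L^(-1/2)·81^(1/4) = 18·L^(-1/2).
Profit maximization for a price taker requires P·MP_L = w: 13·18·L^(-1/2) = 29.25.
So L^(-1/2) = 0.125, which gives L = 64.

L* = 64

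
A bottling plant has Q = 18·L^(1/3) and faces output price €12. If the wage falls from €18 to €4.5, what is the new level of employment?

From P·MP_L = w with MP_L = 6·L^(-2/3), the labor demand is L(w) = (72/w)^(3/2).
At w = 18: L = 8. At w = 4.5: L = 64.

L* = 64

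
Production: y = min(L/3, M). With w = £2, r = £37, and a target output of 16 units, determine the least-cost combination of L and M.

L* = 48, M* = 16

With a fixed-proportions technology, the cost-minimizing bundle uses no slack in either input: L/3 = M = y.
So L = 3·16 = 48 and M = 16.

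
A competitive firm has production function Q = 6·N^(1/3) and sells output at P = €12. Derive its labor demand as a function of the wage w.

MP_N = (1/3)·6·N^(-2/3) = 2·N^(-2/3).
Setting P·MP_N = w: 24·N^(-2/3) = w.
Solving for N: N^(-2/3) = w/24, so N = (24/w)^(3/2).

N(w) = (24/w)^(3/2)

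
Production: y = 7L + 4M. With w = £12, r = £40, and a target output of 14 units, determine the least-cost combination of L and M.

The inputs are perfect substitutes, so the firm uses whichever has the lower cost per unit of output.
Cost per unit of output via L is w/7 = 12/7; via M it is r/4 = 10. L is cheaper.
Producing y = 14 with L alone: L = 2, M = 0.

L* = 2, M* = 0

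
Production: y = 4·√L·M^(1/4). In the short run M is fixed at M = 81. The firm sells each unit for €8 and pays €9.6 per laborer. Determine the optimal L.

L* = 25

With M = 81, MP_L = (1/2)·4·L^(-1/2)·81^(1/4) = 6·L^(-1/2).
Profit maximization for a price taker requires P·MP_L = w: 8·6·L^(-1/2) = 9.6.
So L^(-1/2) = 0.2, which gives L = 25.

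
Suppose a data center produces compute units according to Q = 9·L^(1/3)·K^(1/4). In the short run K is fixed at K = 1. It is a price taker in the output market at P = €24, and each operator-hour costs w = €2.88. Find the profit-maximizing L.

With K = 1, MP_L = (1/3)·9·L^(-2/3)·1^(1/4) = 3·L^(-2/3).
Profit maximization for a price taker requires P·MP_L = w: 24·3·L^(-2/3) = 2.88.
So L^(-2/3) = 0.04, which gives L = 125.

L* = 125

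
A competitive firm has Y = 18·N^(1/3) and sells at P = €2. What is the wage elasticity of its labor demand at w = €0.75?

ε = -1.5

MP_N = (1/3)·18·N^(-2/3), so P·MP_N = w gives 12·N^(-2/3) = w.
Solving, N(w) = (12/w)^(3/2). This is a constant-elasticity form: N ∝ w^(−3/2), so ε = −3/2.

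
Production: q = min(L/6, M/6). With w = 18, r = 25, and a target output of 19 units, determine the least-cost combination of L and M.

L* = 114, M* = 114

With a fixed-proportions technology, the cost-minimizing bundle uses no slack in either input: L/6 = M/6 = q.
So L = 6·19 = 114 and M = 6·19 = 114.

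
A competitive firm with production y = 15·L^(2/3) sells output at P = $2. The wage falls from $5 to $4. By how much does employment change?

From P·MP_L = w with MP_L = 10·L^(-1/3), the labor demand is L(w) = (20/w)^(3).
At w = 5: L = 64. At w = 4: L = 125.
ΔL = 125 − 64 = 61.

ΔL = 61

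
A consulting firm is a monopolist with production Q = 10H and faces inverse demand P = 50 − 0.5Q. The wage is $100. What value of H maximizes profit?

Marginal revenue from the inverse demand is MR = 50 − Q.
The marginal product is MP_H = 10.
A monopolist hires until marginal revenue product equals the wage: MR·MP_H = w.
(50 − 10H)·10 = 100, so H = 4.

H* = 4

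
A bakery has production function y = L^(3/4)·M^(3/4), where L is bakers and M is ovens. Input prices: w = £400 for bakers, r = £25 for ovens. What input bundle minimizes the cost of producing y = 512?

Cost minimization requires the marginal rate of technical substitution to equal the input-price ratio: MP_L/MP_M = w/r.
Here MP_L/MP_M = (3/4)·(M/L)/(3/4) = (M/L). Setting this equal to 400/25 = 16 gives M = 16L.
Substituting into y = 512: L^(3/4)·(16L)^(3/4) = 512.
Solving, L = 16 and M = 256.

L* = 16, M* = 256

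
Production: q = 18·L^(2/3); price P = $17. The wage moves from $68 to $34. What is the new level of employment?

From P·MP_L = w with MP_L = 12·L^(-1/3), the labor demand is L(w) = (204/w)^(3).
At w = 68: L = 27. At w = 34: L = 216.

L* = 216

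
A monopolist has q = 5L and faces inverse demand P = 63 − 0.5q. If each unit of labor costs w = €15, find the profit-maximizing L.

L* = 12

Marginal revenue from the inverse demand is MR = 63 − q.
The marginal product is MP_L = 5.
A monopolist hires until marginal revenue product equals the wage: MR·MP_L = w.
(63 − 5L)·5 = 15, so L = 12.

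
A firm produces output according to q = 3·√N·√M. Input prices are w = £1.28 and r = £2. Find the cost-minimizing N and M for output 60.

N* = 25, M* = 16

Cost minimization requires the marginal rate of technical substitution to equal the input-price ratio: MP_N/MP_M = w/r.
Here MP_N/MP_M = (1/2)·(M/N)/(1/2) = (M/N). Setting this equal to 1.28/2 = 0.64 gives M = 0.64N.
Substituting into q = 60: 3·N^(1/2)·(0.64N)^(1/2) = 60.
Solving, N = 25 and M = 16.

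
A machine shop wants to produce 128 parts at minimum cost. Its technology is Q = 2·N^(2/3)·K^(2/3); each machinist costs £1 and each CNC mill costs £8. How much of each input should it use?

N* = 64, K* = 8

Cost minimization requires the marginal rate of technical substitution to equal the input-price ratio: MP_N/MP_K = w/r.
Here MP_N/MP_K = (2/3)·(K/N)/(2/3) = (K/N). Setting this equal to 1/8 = 0.125 gives K = 0.125N.
Substituting into Q = 128: 2·N^(2/3)·(0.125N)^(2/3) = 128.
Solving, N = 64 and K = 8.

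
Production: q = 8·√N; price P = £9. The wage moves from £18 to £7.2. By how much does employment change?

From P·MP_N = w with MP_N = 4·N^(-1/2), the labor demand is N(w) = (36/w)^(2).
At w = 18: N = 4. At w = 7.2: N = 25.
ΔN = 25 − 4 = 21.

ΔN = 21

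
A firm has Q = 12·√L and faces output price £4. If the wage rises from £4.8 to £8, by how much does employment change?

From P·MP_L = w with MP_L = 6·L^(-1/2), the labor demand is L(w) = (24/w)^(2).
At w = 4.8: L = 25. At w = 8: L = 9.
ΔL = 9 − 25 = -16.

ΔL = -16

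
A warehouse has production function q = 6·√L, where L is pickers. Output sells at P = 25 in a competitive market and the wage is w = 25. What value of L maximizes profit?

L* = 9

MP_L = (1/2)·6·L^(-1/2) = 3·L^(-1/2).
Profit maximization for a price taker requires P·MP_L = w: 25·3·L^(-1/2) = 25.
So L^(-1/2) = 1/3, which gives L = 9.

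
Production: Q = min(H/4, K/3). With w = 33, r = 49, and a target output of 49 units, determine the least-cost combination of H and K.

H* = 196, K* = 147

With a fixed-proportions technology, the cost-minimizing bundle uses no slack in either input: H/4 = K/3 = Q.
So H = 4·49 = 196 and K = 3·49 = 147.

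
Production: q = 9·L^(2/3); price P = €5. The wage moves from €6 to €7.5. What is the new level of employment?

L* = 64

From P·MP_L = w with MP_L = 6·L^(-1/3), the labor demand is L(w) = (30/w)^(3).
At w = 6: L = 125. At w = 7.5: L = 64.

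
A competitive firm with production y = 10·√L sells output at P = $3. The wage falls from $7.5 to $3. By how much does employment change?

From P·MP_L = w with MP_L = 5·L^(-1/2), the labor demand is L(w) = (15/w)^(2).
At w = 7.5: L = 4. At w = 3: L = 25.
ΔL = 25 − 4 = 21.

ΔL = 21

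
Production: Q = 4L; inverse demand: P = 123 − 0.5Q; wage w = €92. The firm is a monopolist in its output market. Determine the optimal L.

Marginal revenue from the inverse demand is MR = 123 − Q.
The marginal product is MP_L = 4.
A monopolist hires until marginal revenue product equals the wage: MR·MP_L = w.
(123 − 4L)·4 = 92, so L = 25.

L* = 25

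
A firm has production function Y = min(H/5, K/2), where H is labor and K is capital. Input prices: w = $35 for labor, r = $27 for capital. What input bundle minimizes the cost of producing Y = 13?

H* = 65, K* = 26

With a fixed-proportions technology, the cost-minimizing bundle uses no slack in either input: H/5 = K/2 = Y.
So H = 5·13 = 65 and K = 2·13 = 26.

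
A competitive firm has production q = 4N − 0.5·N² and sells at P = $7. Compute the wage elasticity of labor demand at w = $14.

From P·MP_N = w with MP_N = 4 − N, labor demand is N(w) = 4 − w/7.
dN/dw = −1/(7) = -1/7.
At w = 14, N = 2, so ε = (dN/dw)·(w/N) = (-1/7)·(14/2) = -1.

ε = -1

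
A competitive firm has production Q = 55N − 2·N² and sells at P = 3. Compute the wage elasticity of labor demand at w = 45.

From P·MP_N = w with MP_N = 55 − 4N, labor demand is N(w) = (55 − w/3)/4.
dN/dw = −1/(12) = -1/12.
At w = 45, N = 10, so ε = (dN/dw)·(w/N) = (-1/12)·(45/10) = -0.375.

ε = -0.375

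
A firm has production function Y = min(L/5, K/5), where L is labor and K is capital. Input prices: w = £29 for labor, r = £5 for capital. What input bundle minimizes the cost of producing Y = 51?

With a fixed-proportions technology, the cost-minimizing bundle uses no slack in either input: L/5 = K/5 = Y.
So L = 5·51 = 255 and K = 5·51 = 255.

L* = 255, K* = 255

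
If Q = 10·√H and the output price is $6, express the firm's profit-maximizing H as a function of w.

H(w) = 900/w²

MP_H = (1/2)·10·H^(-1/2) = 5·H^(-1/2).
Setting P·MP_H = w: 30·H^(-1/2) = w.
Solving for H: H^(-1/2) = w/30, so H = (30/w)^(2).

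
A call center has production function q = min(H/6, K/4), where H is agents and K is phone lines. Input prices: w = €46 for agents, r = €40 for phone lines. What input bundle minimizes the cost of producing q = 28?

With a fixed-proportions technology, the cost-minimizing bundle uses no slack in either input: H/6 = K/4 = q.
So H = 6·28 = 168 and K = 4·28 = 112.

H* = 168, K* = 112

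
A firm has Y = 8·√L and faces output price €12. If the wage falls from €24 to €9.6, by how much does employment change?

ΔL = 21

From P·MP_L = w with MP_L = 4·L^(-1/2), the labor demand is L(w) = (48/w)^(2).
At w = 24: L = 4. At w = 9.6: L = 25.
ΔL = 25 − 4 = 21.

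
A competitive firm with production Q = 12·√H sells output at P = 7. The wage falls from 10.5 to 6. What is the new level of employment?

H* = 49

From P·MP_H = w with MP_H = 6·H^(-1/2), the labor demand is H(w) = (42/w)^(2).
At w = 10.5: H = 16. At w = 6: H = 49.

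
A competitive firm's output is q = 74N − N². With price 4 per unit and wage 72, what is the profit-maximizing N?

The marginal product of N is MP_N = 74 − 2N.
A price-taking firm hires until the value of the marginal product equals the wage: P·MP_N = w, so 4·(74 − 2N) = 72.
Then 74 − 2N = 18, giving N = 28.

N* = 28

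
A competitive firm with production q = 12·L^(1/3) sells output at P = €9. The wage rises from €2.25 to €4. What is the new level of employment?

L* = 27

From P·MP_L = w with MP_L = 4·L^(-2/3), the labor demand is L(w) = (36/w)^(3/2).
At w = 2.25: L = 64. At w = 4: L = 27.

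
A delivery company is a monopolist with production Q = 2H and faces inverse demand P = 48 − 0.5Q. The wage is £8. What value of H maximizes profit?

Marginal revenue from the inverse demand is MR = 48 − Q.
The marginal product is MP_H = 2.
A monopolist hires until marginal revenue product equals the wage: MR·MP_H = w.
(48 − 2H)·2 = 8, so H = 22.

H* = 22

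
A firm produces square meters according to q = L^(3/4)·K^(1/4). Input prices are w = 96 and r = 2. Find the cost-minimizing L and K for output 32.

L* = 16, K* = 256

Cost minimization requires the marginal rate of technical substitution to equal the input-price ratio: MP_L/MP_K = w/r.
Here MP_L/MP_K = (3/4)·(K/L)/(1/4) = 3·(K/L). Setting this equal to 96/2 = 48 gives K = 16L.
Substituting into q = 32: L^(3/4)·(16L)^(1/4) = 32.
Solving, L = 16 and K = 256.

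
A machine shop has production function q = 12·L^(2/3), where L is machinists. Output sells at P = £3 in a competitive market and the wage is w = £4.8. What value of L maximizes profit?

MP_L = (2/3)·12·L^(-1/3) = 8·L^(-1/3).
Profit maximization for a price taker requires P·MP_L = w: 3·8·L^(-1/3) = 4.8.
So L^(-1/3) = 0.2, which gives L = 125.

L* = 125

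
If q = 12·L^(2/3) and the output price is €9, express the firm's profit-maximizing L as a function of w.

L(w) = 373248/w³

MP_L = (2/3)·12·L^(-1/3) = 8·L^(-1/3).
Setting P·MP_L = w: 72·L^(-1/3) = w.
Solving for L: L^(-1/3) = w/72, so L = (72/w)^(3).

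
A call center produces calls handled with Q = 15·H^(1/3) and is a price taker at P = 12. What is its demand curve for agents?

H(w) = (60/w)^(3/2)

MP_H = (1/3)·15·H^(-2/3) = 5·H^(-2/3).
Setting P·MP_H = w: 60·H^(-2/3) = w.
Solving for H: H^(-2/3) = w/60, so H = (60/w)^(3/2).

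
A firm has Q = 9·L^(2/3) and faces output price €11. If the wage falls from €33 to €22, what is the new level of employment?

L* = 27

From P·MP_L = w with MP_L = 6·L^(-1/3), the labor demand is L(w) = (66/w)^(3).
At w = 33: L = 8. At w = 22: L = 27.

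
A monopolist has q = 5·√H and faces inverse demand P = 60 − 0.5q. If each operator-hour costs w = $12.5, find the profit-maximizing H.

Marginal revenue from the inverse demand is MR = 60 − q.
The marginal product is MP_H = 2.5·H^(-1/2).
A monopolist hires until marginal revenue product equals the wage: MR·MP_H = w.
At H, q = 5·√H. Substituting and solving: (60 − 5·√H)·2.5·H^(-1/2) = 12.5 gives H = 36.

H* = 36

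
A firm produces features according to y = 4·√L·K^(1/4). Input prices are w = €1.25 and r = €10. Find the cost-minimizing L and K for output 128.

Cost minimization requires the marginal rate of technical substitution to equal the input-price ratio: MP_L/MP_K = w/r.
Here MP_L/MP_K = (1/2)·(K/L)/(1/4) = 2·(K/L). Setting this equal to 1.25/10 = 0.125 gives K = 0.0625L.
Substituting into y = 128: 4·L^(1/2)·(0.0625L)^(1/4) = 128.
Solving, L = 256 and K = 16.

L* = 256, K* = 16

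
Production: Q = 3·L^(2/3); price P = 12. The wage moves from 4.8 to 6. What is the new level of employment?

From P·MP_L = w with MP_L = 2·L^(-1/3), the labor demand is L(w) = (24/w)^(3).
At w = 4.8: L = 125. At w = 6: L = 64.

L* = 64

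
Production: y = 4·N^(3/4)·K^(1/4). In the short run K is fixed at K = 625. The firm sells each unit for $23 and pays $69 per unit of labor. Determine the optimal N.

With K = 625, MP_N = (3/4)·4·N^(-1/4)·625^(1/4) = 15·N^(-1/4).
Profit maximization for a price taker requires P·MP_N = w: 23·15·N^(-1/4) = 69.
So N^(-1/4) = 0.2, which gives N = 625.

N* = 625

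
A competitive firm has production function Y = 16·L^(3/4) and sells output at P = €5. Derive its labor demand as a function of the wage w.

L(w) = (60/w)^(4)

MP_L = (3/4)·16·L^(-1/4) = 12·L^(-1/4).
Setting P·MP_L = w: 60·L^(-1/4) = w.
Solving for L: L^(-1/4) = w/60, so L = (60/w)^(4).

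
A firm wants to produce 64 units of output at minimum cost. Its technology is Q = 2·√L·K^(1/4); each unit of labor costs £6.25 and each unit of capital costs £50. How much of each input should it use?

Cost minimization requires the marginal rate of technical substitution to equal the input-price ratio: MP_L/MP_K = w/r.
Here MP_L/MP_K = (1/2)·(K/L)/(1/4) = 2·(K/L). Setting this equal to 6.25/50 = 0.125 gives K = 0.0625L.
Substituting into Q = 64: 2·L^(1/2)·(0.0625L)^(1/4) = 64.
Solving, L = 256 and K = 16.

L* = 256, K* = 16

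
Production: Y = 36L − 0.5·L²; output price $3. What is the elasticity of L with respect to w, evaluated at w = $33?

From P·MP_L = w with MP_L = 36 − L, labor demand is L(w) = 36 − w/3.
dL/dw = −1/(3) = -1/3.
At w = 33, L = 25, so ε = (dL/dw)·(w/L) = (-1/3)·(33/25) = -0.44.

ε = -0.44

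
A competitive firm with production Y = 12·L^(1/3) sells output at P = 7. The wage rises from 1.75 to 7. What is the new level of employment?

L* = 8

From P·MP_L = w with MP_L = 4·L^(-2/3), the labor demand is L(w) = (28/w)^(3/2).
At w = 1.75: L = 64. At w = 7: L = 8.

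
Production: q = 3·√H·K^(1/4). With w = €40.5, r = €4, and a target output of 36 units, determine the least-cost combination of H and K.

H* = 16, K* = 81

Cost minimization requires the marginal rate of technical substitution to equal the input-price ratio: MP_H/MP_K = w/r.
Here MP_H/MP_K = (1/2)·(K/H)/(1/4) = 2·(K/H). Setting this equal to 40.5/4 = 10.125 gives K = 5.0625H.
Substituting into q = 36: 3·H^(1/2)·(5.0625H)^(1/4) = 36.
Solving, H = 16 and K = 81.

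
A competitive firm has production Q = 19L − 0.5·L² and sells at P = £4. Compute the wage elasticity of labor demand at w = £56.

ε = -2.8

From P·MP_L = w with MP_L = 19 − L, labor demand is L(w) = 19 − w/4.
dL/dw = −1/(4) = -0.25.
At w = 56, L = 5, so ε = (dL/dw)·(w/L) = (-0.25)·(56/5) = -2.8.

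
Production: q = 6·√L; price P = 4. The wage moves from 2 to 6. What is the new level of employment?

L* = 4

From P·MP_L = w with MP_L = 3·L^(-1/2), the labor demand is L(w) = (12/w)^(2).
At w = 2: L = 36. At w = 6: L = 4.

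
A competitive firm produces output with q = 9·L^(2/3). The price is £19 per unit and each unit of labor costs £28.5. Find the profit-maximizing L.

L* = 64

MP_L = (2/3)·9·L^(-1/3) = 6·L^(-1/3).
Profit maximization for a price taker requires P·MP_L = w: 19·6·L^(-1/3) = 28.5.
So L^(-1/3) = 0.25, which gives L = 64.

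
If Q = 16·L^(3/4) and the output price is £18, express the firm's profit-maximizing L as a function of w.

L(w) = (216/w)^(4)

MP_L = (3/4)·16·L^(-1/4) = 12·L^(-1/4).
Setting P·MP_L = w: 216·L^(-1/4) = w.
Solving for L: L^(-1/4) = w/216, so L = (216/w)^(4).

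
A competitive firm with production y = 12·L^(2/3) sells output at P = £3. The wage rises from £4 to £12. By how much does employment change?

ΔL = -208

From P·MP_L = w with MP_L = 8·L^(-1/3), the labor demand is L(w) = (24/w)^(3).
At w = 4: L = 216. At w = 12: L = 8.
ΔL = 8 − 216 = -208.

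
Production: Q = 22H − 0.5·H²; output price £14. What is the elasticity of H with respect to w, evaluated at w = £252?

ε = -4.5

From P·MP_H = w with MP_H = 22 − H, labor demand is H(w) = 22 − w/14.
dH/dw = −1/(14) = -1/14.
At w = 252, H = 4, so ε = (dH/dw)·(w/H) = (-1/14)·(252/4) = -4.5.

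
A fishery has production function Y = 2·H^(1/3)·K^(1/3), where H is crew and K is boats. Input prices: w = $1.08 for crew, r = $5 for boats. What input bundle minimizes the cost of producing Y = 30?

H* = 125, K* = 27

Cost minimization requires the marginal rate of technical substitution to equal the input-price ratio: MP_H/MP_K = w/r.
Here MP_H/MP_K = (1/3)·(K/H)/(1/3) = (K/H). Setting this equal to 1.08/5 = 0.216 gives K = 0.216H.
Substituting into Y = 30: 2·H^(1/3)·(0.216H)^(1/3) = 30.
Solving, H = 125 and K = 27.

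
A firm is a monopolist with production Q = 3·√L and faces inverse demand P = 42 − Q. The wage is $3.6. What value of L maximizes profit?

Marginal revenue from the inverse demand is MR = 42 − 2Q.
The marginal product is MP_L = 1.5·L^(-1/2).
A monopolist hires until marginal revenue product equals the wage: MR·MP_L = w.
At L, Q = 3·√L. Substituting and solving: (42 − 6·√L)·1.5·L^(-1/2) = 3.6 gives L = 25.

L* = 25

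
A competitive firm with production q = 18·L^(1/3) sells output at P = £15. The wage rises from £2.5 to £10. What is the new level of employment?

From P·MP_L = w with MP_L = 6·L^(-2/3), the labor demand is L(w) = (90/w)^(3/2).
At w = 2.5: L = 216. At w = 10: L = 27.

L* = 27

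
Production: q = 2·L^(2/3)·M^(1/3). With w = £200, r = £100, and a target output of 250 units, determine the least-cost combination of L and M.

L* = 125, M* = 125

Cost minimization requires the marginal rate of technical substitution to equal the input-price ratio: MP_L/MP_M = w/r.
Here MP_L/MP_M = (2/3)·(M/L)/(1/3) = 2·(M/L). Setting this equal to 200/100 = 2 gives M = L.
Substituting into q = 250: 2·L^(2/3)·(L)^(1/3) = 250.
Solving, L = 125 and M = 125.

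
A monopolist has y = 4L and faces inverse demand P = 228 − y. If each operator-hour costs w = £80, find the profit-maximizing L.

Marginal revenue from the inverse demand is MR = 228 − 2y.
The marginal product is MP_L = 4.
A monopolist hires until marginal revenue product equals the wage: MR·MP_L = w.
(228 − 8L)·4 = 80, so L = 26.

L* = 26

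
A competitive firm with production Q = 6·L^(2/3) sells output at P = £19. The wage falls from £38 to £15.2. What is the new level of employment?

From P·MP_L = w with MP_L = 4·L^(-1/3), the labor demand is L(w) = (76/w)^(3).
At w = 38: L = 8. At w = 15.2: L = 125.

L* = 125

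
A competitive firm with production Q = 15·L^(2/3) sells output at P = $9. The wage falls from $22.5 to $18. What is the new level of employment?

From P·MP_L = w with MP_L = 10·L^(-1/3), the labor demand is L(w) = (90/w)^(3).
At w = 22.5: L = 64. At w = 18: L = 125.

L* = 125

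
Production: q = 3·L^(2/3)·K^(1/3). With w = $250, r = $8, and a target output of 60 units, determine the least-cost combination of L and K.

L* = 8, K* = 125

Cost minimization requires the marginal rate of technical substitution to equal the input-price ratio: MP_L/MP_K = w/r.
Here MP_L/MP_K = (2/3)·(K/L)/(1/3) = 2·(K/L). Setting this equal to 250/8 = 31.25 gives K = 15.625L.
Substituting into q = 60: 3·L^(2/3)·(15.625L)^(1/3) = 60.
Solving, L = 8 and K = 125.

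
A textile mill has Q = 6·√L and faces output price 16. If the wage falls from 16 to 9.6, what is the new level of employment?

L* = 25

From P·MP_L = w with MP_L = 3·L^(-1/2), the labor demand is L(w) = (48/w)^(2).
At w = 16: L = 9. At w = 9.6: L = 25.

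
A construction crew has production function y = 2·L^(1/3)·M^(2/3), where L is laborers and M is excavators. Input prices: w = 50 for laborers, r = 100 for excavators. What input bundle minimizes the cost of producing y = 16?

Cost minimization requires the marginal rate of technical substitution to equal the input-price ratio: MP_L/MP_M = w/r.
Here MP_L/MP_M = (1/3)·(M/L)/(2/3) = 0.5·(M/L). Setting this equal to 50/100 = 0.5 gives M = L.
Substituting into y = 16: 2·L^(1/3)·(L)^(2/3) = 16.
Solving, L = 8 and M = 8.

L* = 8, M* = 8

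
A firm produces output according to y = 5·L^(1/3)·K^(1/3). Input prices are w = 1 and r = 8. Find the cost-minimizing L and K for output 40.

Cost minimization requires the marginal rate of technical substitution to equal the input-price ratio: MP_L/MP_K = w/r.
Here MP_L/MP_K = (1/3)·(K/L)/(1/3) = (K/L). Setting this equal to 1/8 = 0.125 gives K = 0.125L.
Substituting into y = 40: 5·L^(1/3)·(0.125L)^(1/3) = 40.
Solving, L = 64 and K = 8.

L* = 64, K* = 8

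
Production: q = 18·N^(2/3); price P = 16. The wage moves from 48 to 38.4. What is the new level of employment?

N* = 125

From P·MP_N = w with MP_N = 12·N^(-1/3), the labor demand is N(w) = (192/w)^(3).
At w = 48: N = 64. At w = 38.4: N = 125.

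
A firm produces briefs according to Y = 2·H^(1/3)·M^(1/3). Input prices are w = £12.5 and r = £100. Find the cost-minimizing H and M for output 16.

Cost minimization requires the marginal rate of technical substitution to equal the input-price ratio: MP_H/MP_M = w/r.
Here MP_H/MP_M = (1/3)·(M/H)/(1/3) = (M/H). Setting this equal to 12.5/100 = 0.125 gives M = 0.125H.
Substituting into Y = 16: 2·H^(1/3)·(0.125H)^(1/3) = 16.
Solving, H = 64 and M = 8.

H* = 64, M* = 8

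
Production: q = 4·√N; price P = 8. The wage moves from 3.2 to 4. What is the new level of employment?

N* = 16

From P·MP_N = w with MP_N = 2·N^(-1/2), the labor demand is N(w) = (16/w)^(2).
At w = 3.2: N = 25. At w = 4: N = 16.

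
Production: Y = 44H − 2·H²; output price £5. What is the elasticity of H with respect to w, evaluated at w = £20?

ε = -0.1

From P·MP_H = w with MP_H = 44 − 4H, labor demand is H(w) = (44 − w/5)/4.
dH/dw = −1/(20) = -0.05.
At w = 20, H = 10, so ε = (dH/dw)·(w/H) = (-0.05)·(20/10) = -0.1.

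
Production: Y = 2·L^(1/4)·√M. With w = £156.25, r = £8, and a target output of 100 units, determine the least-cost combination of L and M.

L* = 16, M* = 625

Cost minimization requires the marginal rate of technical substitution to equal the input-price ratio: MP_L/MP_M = w/r.
Here MP_L/MP_M = (1/4)·(M/L)/(1/2) = 0.5·(M/L). Setting this equal to 156.25/8 = 19.53125 gives M = 39.0625L.
Substituting into Y = 100: 2·L^(1/4)·(39.0625L)^(1/2) = 100.
Solving, L = 16 and M = 625.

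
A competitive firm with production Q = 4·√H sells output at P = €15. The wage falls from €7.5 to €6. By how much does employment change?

ΔH = 9

From P·MP_H = w with MP_H = 2·H^(-1/2), the labor demand is H(w) = (30/w)^(2).
At w = 7.5: H = 16. At w = 6: H = 25.
ΔH = 25 − 16 = 9.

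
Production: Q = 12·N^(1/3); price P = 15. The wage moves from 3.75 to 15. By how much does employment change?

ΔN = -56

From P·MP_N = w with MP_N = 4·N^(-2/3), the labor demand is N(w) = (60/w)^(3/2).
At w = 3.75: N = 64. At w = 15: N = 8.
ΔN = 8 − 64 = -56.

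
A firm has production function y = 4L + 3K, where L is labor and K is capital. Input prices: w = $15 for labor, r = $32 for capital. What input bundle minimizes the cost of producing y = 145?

L* = 36.25, K* = 0

The inputs are perfect substitutes, so the firm uses whichever has the lower cost per unit of output.
Cost per unit of output via L is w/4 = 3.75; via K it is r/3 = 32/3. L is cheaper.
Producing y = 145 with L alone: L = 36.25, K = 0.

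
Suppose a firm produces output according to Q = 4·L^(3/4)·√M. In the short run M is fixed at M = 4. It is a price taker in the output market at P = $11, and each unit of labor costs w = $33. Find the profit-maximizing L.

L* = 16

With M = 4, MP_L = (3/4)·4·L^(-1/4)·4^(1/2) = 6·L^(-1/4).
Profit maximization for a price taker requires P·MP_L = w: 11·6·L^(-1/4) = 33.
So L^(-1/4) = 0.5, which gives L = 16.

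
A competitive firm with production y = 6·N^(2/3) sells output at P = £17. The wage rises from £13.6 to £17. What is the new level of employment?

N* = 64

From P·MP_N = w with MP_N = 4·N^(-1/3), the labor demand is N(w) = (68/w)^(3).
At w = 13.6: N = 125. At w = 17: N = 64.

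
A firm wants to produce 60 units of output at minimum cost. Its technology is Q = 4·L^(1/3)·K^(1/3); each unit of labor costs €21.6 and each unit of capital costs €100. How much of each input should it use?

L* = 125, K* = 27

Cost minimization requires the marginal rate of technical substitution to equal the input-price ratio: MP_L/MP_K = w/r.
Here MP_L/MP_K = (1/3)·(K/L)/(1/3) = (K/L). Setting this equal to 21.6/100 = 0.216 gives K = 0.216L.
Substituting into Q = 60: 4·L^(1/3)·(0.216L)^(1/3) = 60.
Solving, L = 125 and K = 27.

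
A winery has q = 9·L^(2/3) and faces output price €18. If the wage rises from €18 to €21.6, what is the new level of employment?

From P·MP_L = w with MP_L = 6·L^(-1/3), the labor demand is L(w) = (108/w)^(3).
At w = 18: L = 216. At w = 21.6: L = 125.

L* = 125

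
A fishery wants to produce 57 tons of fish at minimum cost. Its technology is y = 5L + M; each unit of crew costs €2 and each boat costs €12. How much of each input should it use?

The inputs are perfect substitutes, so the firm uses whichever has the lower cost per unit of output.
Cost per unit of output via L is 0.4; via M it is 12. L is cheaper.
Producing y = 57 with L alone: L = 11.4, M = 0.

L* = 11.4, M* = 0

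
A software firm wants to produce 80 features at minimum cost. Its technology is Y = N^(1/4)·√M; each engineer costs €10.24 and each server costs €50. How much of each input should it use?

Cost minimization requires the marginal rate of technical substitution to equal the input-price ratio: MP_N/MP_M = w/r.
Here MP_N/MP_M = (1/4)·(M/N)/(1/2) = 0.5·(M/N). Setting this equal to 10.24/50 = 0.2048 gives M = 0.4096N.
Substituting into Y = 80: N^(1/4)·(0.4096N)^(1/2) = 80.
Solving, N = 625 and M = 256.

N* = 625, M* = 256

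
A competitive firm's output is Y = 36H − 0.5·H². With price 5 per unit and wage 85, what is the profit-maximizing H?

The marginal product of H is MP_H = 36 − H.
A price-taking firm hires until the value of the marginal product equals the wage: P·MP_H = w, so 5·(36 − H) = 85.
Then 36 − H = 17, giving H = 19.

H* = 19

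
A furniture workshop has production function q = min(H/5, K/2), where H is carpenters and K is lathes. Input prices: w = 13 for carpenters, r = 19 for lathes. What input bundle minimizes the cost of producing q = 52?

H* = 260, K* = 104

With a fixed-proportions technology, the cost-minimizing bundle uses no slack in either input: H/5 = K/2 = q.
So H = 5·52 = 260 and K = 2·52 = 104.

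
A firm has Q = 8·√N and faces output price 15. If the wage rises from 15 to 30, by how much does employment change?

ΔN = -12

From P·MP_N = w with MP_N = 4·N^(-1/2), the labor demand is N(w) = (60/w)^(2).
At w = 15: N = 16. At w = 30: N = 4.
ΔN = 4 − 16 = -12.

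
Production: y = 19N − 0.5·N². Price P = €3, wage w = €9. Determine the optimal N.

The marginal product of N is MP_N = 19 − N.
A price-taking firm hires until the value of the marginal product equals the wage: P·MP_N = w, so 3·(19 − N) = 9.
Then 19 − N = 3, giving N = 16.

N* = 16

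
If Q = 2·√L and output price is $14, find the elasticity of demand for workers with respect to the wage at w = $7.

ε = -2

MP_L = (1/2)·2·L^(-1/2), so P·MP_L = w gives 14·L^(-1/2) = w.
Solving, L(w) = (14/w)^(2). This is a constant-elasticity form: L ∝ w^(−2), so ε = −2.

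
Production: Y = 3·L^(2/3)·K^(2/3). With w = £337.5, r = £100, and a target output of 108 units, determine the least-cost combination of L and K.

Cost minimization requires the marginal rate of technical substitution to equal the input-price ratio: MP_L/MP_K = w/r.
Here MP_L/MP_K = (2/3)·(K/L)/(2/3) = (K/L). Setting this equal to 337.5/100 = 3.375 gives K = 3.375L.
Substituting into Y = 108: 3·L^(2/3)·(3.375L)^(2/3) = 108.
Solving, L = 8 and K = 27.

L* = 8, K* = 27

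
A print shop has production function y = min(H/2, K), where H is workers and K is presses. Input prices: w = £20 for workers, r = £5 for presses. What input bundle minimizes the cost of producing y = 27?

H* = 54, K* = 27

With a fixed-proportions technology, the cost-minimizing bundle uses no slack in either input: H/2 = K = y.
So H = 2·27 = 54 and K = 27.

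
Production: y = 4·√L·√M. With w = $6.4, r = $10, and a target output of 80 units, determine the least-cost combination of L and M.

Cost minimization requires the marginal rate of technical substitution to equal the input-price ratio: MP_L/MP_M = w/r.
Here MP_L/MP_M = (1/2)·(M/L)/(1/2) = (M/L). Setting this equal to 6.4/10 = 0.64 gives M = 0.64L.
Substituting into y = 80: 4·L^(1/2)·(0.64L)^(1/2) = 80.
Solving, L = 25 and M = 16.

L* = 25, M* = 16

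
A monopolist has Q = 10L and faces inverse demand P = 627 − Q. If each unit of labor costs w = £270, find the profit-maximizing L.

L* = 30

Marginal revenue from the inverse demand is MR = 627 − 2Q.
The marginal product is MP_L = 10.
A monopolist hires until marginal revenue product equals the wage: MR·MP_L = w.
(627 − 20L)·10 = 270, so L = 30.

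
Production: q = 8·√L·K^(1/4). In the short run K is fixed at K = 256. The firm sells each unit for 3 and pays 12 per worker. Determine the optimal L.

With K = 256, MP_L = (1/2)·8·L^(-1/2)·256^(1/4) = 16·L^(-1/2).
Profit maximization for a price taker requires P·MP_L = w: 3·16·L^(-1/2) = 12.
So L^(-1/2) = 0.25, which gives L = 16.

L* = 16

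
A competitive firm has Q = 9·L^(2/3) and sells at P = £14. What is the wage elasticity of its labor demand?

ε = -3

MP_L = (2/3)·9·L^(-1/3), so P·MP_L = w gives 84·L^(-1/3) = w.
Solving, L(w) = (84/w)^(3). This is a constant-elasticity form: L ∝ w^(−3), so ε = −3.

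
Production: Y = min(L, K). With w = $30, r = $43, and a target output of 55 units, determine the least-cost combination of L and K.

With a fixed-proportions technology, the cost-minimizing bundle uses no slack in either input: L = K = Y.
So L = 55 and K = 55.

L* = 55, K* = 55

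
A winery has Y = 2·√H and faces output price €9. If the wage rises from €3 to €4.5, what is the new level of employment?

H* = 4

From P·MP_H = w with MP_H = H^(-1/2), the labor demand is H(w) = (9/w)^(2).
At w = 3: H = 9. At w = 4.5: H = 4.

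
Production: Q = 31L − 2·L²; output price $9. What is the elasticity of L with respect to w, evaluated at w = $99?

From P·MP_L = w with MP_L = 31 − 4L, labor demand is L(w) = (31 − w/9)/4.
dL/dw = −1/(36) = -1/36.
At w = 99, L = 5, so ε = (dL/dw)·(w/L) = (-1/36)·(99/5) = -0.55.

ε = -0.55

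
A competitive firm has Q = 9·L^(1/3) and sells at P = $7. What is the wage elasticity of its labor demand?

MP_L = (1/3)·9·L^(-2/3), so P·MP_L = w gives 21·L^(-2/3) = w.
Solving, L(w) = (21/w)^(3/2). This is a constant-elasticity form: L ∝ w^(−3/2), so ε = −3/2.

ε = -1.5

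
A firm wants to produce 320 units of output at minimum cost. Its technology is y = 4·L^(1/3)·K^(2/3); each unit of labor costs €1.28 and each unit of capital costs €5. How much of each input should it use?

L* = 125, K* = 64

Cost minimization requires the marginal rate of technical substitution to equal the input-price ratio: MP_L/MP_K = w/r.
Here MP_L/MP_K = (1/3)·(K/L)/(2/3) = 0.5·(K/L). Setting this equal to 1.28/5 = 0.256 gives K = 0.512L.
Substituting into y = 320: 4·L^(1/3)·(0.512L)^(2/3) = 320.
Solving, L = 125 and K = 64.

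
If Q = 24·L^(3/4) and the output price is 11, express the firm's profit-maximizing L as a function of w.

L(w) = (198/w)^(4)

MP_L = (3/4)·24·L^(-1/4) = 18·L^(-1/4).
Setting P·MP_L = w: 198·L^(-1/4) = w.
Solving for L: L^(-1/4) = w/198, so L = (198/w)^(4).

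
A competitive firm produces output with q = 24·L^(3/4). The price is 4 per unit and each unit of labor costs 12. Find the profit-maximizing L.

MP_L = (3/4)·24·L^(-1/4) = 18·L^(-1/4).
Profit maximization for a price taker requires P·MP_L = w: 4·18·L^(-1/4) = 12.
So L^(-1/4) = 1/6, which gives L = 1296.

L* = 1296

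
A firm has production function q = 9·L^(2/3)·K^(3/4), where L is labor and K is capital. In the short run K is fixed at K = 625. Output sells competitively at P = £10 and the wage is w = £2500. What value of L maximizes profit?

L* = 27

With K = 625, MP_L = (2/3)·9·L^(-1/3)·625^(3/4) = 750·L^(-1/3).
Profit maximization for a price taker requires P·MP_L = w: 10·750·L^(-1/3) = 2500.
So L^(-1/3) = 1/3, which gives L = 27.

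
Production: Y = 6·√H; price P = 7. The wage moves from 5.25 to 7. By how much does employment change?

ΔH = -7

From P·MP_H = w with MP_H = 3·H^(-1/2), the labor demand is H(w) = (21/w)^(2).
At w = 5.25: H = 16. At w = 7: H = 9.
ΔH = 9 − 16 = -7.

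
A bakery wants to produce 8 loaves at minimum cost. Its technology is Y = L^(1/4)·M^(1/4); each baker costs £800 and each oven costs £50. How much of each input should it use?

L* = 16, M* = 256

Cost minimization requires the marginal rate of technical substitution to equal the input-price ratio: MP_L/MP_M = w/r.
Here MP_L/MP_M = (1/4)·(M/L)/(1/4) = (M/L). Setting this equal to 800/50 = 16 gives M = 16L.
Substituting into Y = 8: L^(1/4)·(16L)^(1/4) = 8.
Solving, L = 16 and M = 256.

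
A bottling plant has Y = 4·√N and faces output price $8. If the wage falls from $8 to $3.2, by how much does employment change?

From P·MP_N = w with MP_N = 2·N^(-1/2), the labor demand is N(w) = (16/w)^(2).
At w = 8: N = 4. At w = 3.2: N = 25.
ΔN = 25 − 4 = 21.

ΔN = 21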